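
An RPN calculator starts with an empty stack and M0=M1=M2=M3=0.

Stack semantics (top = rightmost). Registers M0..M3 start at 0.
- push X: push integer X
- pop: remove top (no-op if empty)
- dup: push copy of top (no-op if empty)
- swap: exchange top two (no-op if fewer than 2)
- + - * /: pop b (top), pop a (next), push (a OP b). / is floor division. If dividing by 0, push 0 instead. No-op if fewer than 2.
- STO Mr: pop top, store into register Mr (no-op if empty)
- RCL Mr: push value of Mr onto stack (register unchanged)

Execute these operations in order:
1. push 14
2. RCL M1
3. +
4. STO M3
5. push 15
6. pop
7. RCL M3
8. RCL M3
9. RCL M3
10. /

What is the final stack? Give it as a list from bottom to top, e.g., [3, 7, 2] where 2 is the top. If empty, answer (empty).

After op 1 (push 14): stack=[14] mem=[0,0,0,0]
After op 2 (RCL M1): stack=[14,0] mem=[0,0,0,0]
After op 3 (+): stack=[14] mem=[0,0,0,0]
After op 4 (STO M3): stack=[empty] mem=[0,0,0,14]
After op 5 (push 15): stack=[15] mem=[0,0,0,14]
After op 6 (pop): stack=[empty] mem=[0,0,0,14]
After op 7 (RCL M3): stack=[14] mem=[0,0,0,14]
After op 8 (RCL M3): stack=[14,14] mem=[0,0,0,14]
After op 9 (RCL M3): stack=[14,14,14] mem=[0,0,0,14]
After op 10 (/): stack=[14,1] mem=[0,0,0,14]

Answer: [14, 1]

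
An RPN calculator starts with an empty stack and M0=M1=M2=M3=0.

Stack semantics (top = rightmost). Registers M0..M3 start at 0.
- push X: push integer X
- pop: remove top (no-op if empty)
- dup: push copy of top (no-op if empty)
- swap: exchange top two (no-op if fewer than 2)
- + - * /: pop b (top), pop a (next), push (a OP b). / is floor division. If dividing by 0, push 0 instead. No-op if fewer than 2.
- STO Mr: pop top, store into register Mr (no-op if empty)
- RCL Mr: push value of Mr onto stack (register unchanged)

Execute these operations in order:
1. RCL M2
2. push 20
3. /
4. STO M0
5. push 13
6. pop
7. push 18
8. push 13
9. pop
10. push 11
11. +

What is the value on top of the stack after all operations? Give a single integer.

After op 1 (RCL M2): stack=[0] mem=[0,0,0,0]
After op 2 (push 20): stack=[0,20] mem=[0,0,0,0]
After op 3 (/): stack=[0] mem=[0,0,0,0]
After op 4 (STO M0): stack=[empty] mem=[0,0,0,0]
After op 5 (push 13): stack=[13] mem=[0,0,0,0]
After op 6 (pop): stack=[empty] mem=[0,0,0,0]
After op 7 (push 18): stack=[18] mem=[0,0,0,0]
After op 8 (push 13): stack=[18,13] mem=[0,0,0,0]
After op 9 (pop): stack=[18] mem=[0,0,0,0]
After op 10 (push 11): stack=[18,11] mem=[0,0,0,0]
After op 11 (+): stack=[29] mem=[0,0,0,0]

Answer: 29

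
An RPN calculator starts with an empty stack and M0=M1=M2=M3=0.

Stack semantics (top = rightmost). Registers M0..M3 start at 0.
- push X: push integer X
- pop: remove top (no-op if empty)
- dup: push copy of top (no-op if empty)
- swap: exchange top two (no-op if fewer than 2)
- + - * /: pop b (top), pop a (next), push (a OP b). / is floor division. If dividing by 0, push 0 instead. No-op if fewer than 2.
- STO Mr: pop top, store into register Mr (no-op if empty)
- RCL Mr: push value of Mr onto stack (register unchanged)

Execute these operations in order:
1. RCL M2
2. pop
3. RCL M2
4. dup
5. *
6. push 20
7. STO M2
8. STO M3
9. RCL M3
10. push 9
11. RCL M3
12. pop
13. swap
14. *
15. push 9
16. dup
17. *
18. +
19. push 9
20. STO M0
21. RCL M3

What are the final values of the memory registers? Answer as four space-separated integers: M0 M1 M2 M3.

Answer: 9 0 20 0

Derivation:
After op 1 (RCL M2): stack=[0] mem=[0,0,0,0]
After op 2 (pop): stack=[empty] mem=[0,0,0,0]
After op 3 (RCL M2): stack=[0] mem=[0,0,0,0]
After op 4 (dup): stack=[0,0] mem=[0,0,0,0]
After op 5 (*): stack=[0] mem=[0,0,0,0]
After op 6 (push 20): stack=[0,20] mem=[0,0,0,0]
After op 7 (STO M2): stack=[0] mem=[0,0,20,0]
After op 8 (STO M3): stack=[empty] mem=[0,0,20,0]
After op 9 (RCL M3): stack=[0] mem=[0,0,20,0]
After op 10 (push 9): stack=[0,9] mem=[0,0,20,0]
After op 11 (RCL M3): stack=[0,9,0] mem=[0,0,20,0]
After op 12 (pop): stack=[0,9] mem=[0,0,20,0]
After op 13 (swap): stack=[9,0] mem=[0,0,20,0]
After op 14 (*): stack=[0] mem=[0,0,20,0]
After op 15 (push 9): stack=[0,9] mem=[0,0,20,0]
After op 16 (dup): stack=[0,9,9] mem=[0,0,20,0]
After op 17 (*): stack=[0,81] mem=[0,0,20,0]
After op 18 (+): stack=[81] mem=[0,0,20,0]
After op 19 (push 9): stack=[81,9] mem=[0,0,20,0]
After op 20 (STO M0): stack=[81] mem=[9,0,20,0]
After op 21 (RCL M3): stack=[81,0] mem=[9,0,20,0]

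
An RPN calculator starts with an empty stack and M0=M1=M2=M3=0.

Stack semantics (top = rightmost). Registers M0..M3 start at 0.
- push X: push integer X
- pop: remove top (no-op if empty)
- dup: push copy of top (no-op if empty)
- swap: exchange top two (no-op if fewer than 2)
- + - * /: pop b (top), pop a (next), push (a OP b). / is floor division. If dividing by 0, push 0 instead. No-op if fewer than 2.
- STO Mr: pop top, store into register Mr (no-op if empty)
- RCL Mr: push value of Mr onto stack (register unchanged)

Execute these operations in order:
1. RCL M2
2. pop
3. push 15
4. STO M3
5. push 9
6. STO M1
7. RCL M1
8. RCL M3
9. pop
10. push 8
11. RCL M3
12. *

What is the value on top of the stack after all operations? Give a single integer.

Answer: 120

Derivation:
After op 1 (RCL M2): stack=[0] mem=[0,0,0,0]
After op 2 (pop): stack=[empty] mem=[0,0,0,0]
After op 3 (push 15): stack=[15] mem=[0,0,0,0]
After op 4 (STO M3): stack=[empty] mem=[0,0,0,15]
After op 5 (push 9): stack=[9] mem=[0,0,0,15]
After op 6 (STO M1): stack=[empty] mem=[0,9,0,15]
After op 7 (RCL M1): stack=[9] mem=[0,9,0,15]
After op 8 (RCL M3): stack=[9,15] mem=[0,9,0,15]
After op 9 (pop): stack=[9] mem=[0,9,0,15]
After op 10 (push 8): stack=[9,8] mem=[0,9,0,15]
After op 11 (RCL M3): stack=[9,8,15] mem=[0,9,0,15]
After op 12 (*): stack=[9,120] mem=[0,9,0,15]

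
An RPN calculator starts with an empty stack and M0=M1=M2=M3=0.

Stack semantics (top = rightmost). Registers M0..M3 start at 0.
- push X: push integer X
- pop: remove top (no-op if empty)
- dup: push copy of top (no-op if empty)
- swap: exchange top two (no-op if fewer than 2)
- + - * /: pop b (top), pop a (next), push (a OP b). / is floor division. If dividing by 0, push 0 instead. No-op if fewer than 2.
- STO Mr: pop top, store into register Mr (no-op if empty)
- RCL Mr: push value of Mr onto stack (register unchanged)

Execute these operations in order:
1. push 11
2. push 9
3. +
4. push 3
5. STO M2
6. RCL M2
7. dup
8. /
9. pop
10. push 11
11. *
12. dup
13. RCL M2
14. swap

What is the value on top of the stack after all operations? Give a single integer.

Answer: 220

Derivation:
After op 1 (push 11): stack=[11] mem=[0,0,0,0]
After op 2 (push 9): stack=[11,9] mem=[0,0,0,0]
After op 3 (+): stack=[20] mem=[0,0,0,0]
After op 4 (push 3): stack=[20,3] mem=[0,0,0,0]
After op 5 (STO M2): stack=[20] mem=[0,0,3,0]
After op 6 (RCL M2): stack=[20,3] mem=[0,0,3,0]
After op 7 (dup): stack=[20,3,3] mem=[0,0,3,0]
After op 8 (/): stack=[20,1] mem=[0,0,3,0]
After op 9 (pop): stack=[20] mem=[0,0,3,0]
After op 10 (push 11): stack=[20,11] mem=[0,0,3,0]
After op 11 (*): stack=[220] mem=[0,0,3,0]
After op 12 (dup): stack=[220,220] mem=[0,0,3,0]
After op 13 (RCL M2): stack=[220,220,3] mem=[0,0,3,0]
After op 14 (swap): stack=[220,3,220] mem=[0,0,3,0]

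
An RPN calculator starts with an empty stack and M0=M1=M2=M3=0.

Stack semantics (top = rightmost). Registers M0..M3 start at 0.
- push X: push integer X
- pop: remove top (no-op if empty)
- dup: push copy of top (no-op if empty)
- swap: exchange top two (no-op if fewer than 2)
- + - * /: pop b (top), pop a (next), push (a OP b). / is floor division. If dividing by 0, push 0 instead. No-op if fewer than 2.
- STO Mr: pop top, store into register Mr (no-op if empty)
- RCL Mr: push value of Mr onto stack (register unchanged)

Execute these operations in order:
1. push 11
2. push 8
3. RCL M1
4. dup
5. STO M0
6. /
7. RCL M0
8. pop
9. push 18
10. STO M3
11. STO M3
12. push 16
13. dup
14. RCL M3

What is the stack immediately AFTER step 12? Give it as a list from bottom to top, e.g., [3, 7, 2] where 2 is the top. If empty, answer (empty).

After op 1 (push 11): stack=[11] mem=[0,0,0,0]
After op 2 (push 8): stack=[11,8] mem=[0,0,0,0]
After op 3 (RCL M1): stack=[11,8,0] mem=[0,0,0,0]
After op 4 (dup): stack=[11,8,0,0] mem=[0,0,0,0]
After op 5 (STO M0): stack=[11,8,0] mem=[0,0,0,0]
After op 6 (/): stack=[11,0] mem=[0,0,0,0]
After op 7 (RCL M0): stack=[11,0,0] mem=[0,0,0,0]
After op 8 (pop): stack=[11,0] mem=[0,0,0,0]
After op 9 (push 18): stack=[11,0,18] mem=[0,0,0,0]
After op 10 (STO M3): stack=[11,0] mem=[0,0,0,18]
After op 11 (STO M3): stack=[11] mem=[0,0,0,0]
After op 12 (push 16): stack=[11,16] mem=[0,0,0,0]

[11, 16]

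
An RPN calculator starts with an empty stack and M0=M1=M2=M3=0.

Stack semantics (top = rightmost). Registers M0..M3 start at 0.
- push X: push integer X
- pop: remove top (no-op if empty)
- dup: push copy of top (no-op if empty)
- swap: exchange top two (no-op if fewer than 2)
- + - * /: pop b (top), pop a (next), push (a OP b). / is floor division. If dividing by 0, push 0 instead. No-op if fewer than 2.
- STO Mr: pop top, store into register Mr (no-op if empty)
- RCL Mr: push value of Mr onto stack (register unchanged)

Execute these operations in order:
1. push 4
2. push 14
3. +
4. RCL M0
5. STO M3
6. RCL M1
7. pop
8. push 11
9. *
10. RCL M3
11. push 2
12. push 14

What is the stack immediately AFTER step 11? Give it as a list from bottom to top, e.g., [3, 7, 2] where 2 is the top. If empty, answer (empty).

After op 1 (push 4): stack=[4] mem=[0,0,0,0]
After op 2 (push 14): stack=[4,14] mem=[0,0,0,0]
After op 3 (+): stack=[18] mem=[0,0,0,0]
After op 4 (RCL M0): stack=[18,0] mem=[0,0,0,0]
After op 5 (STO M3): stack=[18] mem=[0,0,0,0]
After op 6 (RCL M1): stack=[18,0] mem=[0,0,0,0]
After op 7 (pop): stack=[18] mem=[0,0,0,0]
After op 8 (push 11): stack=[18,11] mem=[0,0,0,0]
After op 9 (*): stack=[198] mem=[0,0,0,0]
After op 10 (RCL M3): stack=[198,0] mem=[0,0,0,0]
After op 11 (push 2): stack=[198,0,2] mem=[0,0,0,0]

[198, 0, 2]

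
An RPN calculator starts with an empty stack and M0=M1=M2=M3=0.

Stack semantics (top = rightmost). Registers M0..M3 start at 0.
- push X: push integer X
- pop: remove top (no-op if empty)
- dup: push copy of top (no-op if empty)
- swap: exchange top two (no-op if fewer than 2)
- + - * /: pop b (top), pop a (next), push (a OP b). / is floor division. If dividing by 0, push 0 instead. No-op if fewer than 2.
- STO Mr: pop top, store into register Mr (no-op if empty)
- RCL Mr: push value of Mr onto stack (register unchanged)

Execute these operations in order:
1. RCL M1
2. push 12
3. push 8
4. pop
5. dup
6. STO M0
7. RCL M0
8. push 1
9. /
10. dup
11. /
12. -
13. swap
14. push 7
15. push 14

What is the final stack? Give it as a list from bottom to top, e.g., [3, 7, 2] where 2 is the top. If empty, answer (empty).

After op 1 (RCL M1): stack=[0] mem=[0,0,0,0]
After op 2 (push 12): stack=[0,12] mem=[0,0,0,0]
After op 3 (push 8): stack=[0,12,8] mem=[0,0,0,0]
After op 4 (pop): stack=[0,12] mem=[0,0,0,0]
After op 5 (dup): stack=[0,12,12] mem=[0,0,0,0]
After op 6 (STO M0): stack=[0,12] mem=[12,0,0,0]
After op 7 (RCL M0): stack=[0,12,12] mem=[12,0,0,0]
After op 8 (push 1): stack=[0,12,12,1] mem=[12,0,0,0]
After op 9 (/): stack=[0,12,12] mem=[12,0,0,0]
After op 10 (dup): stack=[0,12,12,12] mem=[12,0,0,0]
After op 11 (/): stack=[0,12,1] mem=[12,0,0,0]
After op 12 (-): stack=[0,11] mem=[12,0,0,0]
After op 13 (swap): stack=[11,0] mem=[12,0,0,0]
After op 14 (push 7): stack=[11,0,7] mem=[12,0,0,0]
After op 15 (push 14): stack=[11,0,7,14] mem=[12,0,0,0]

Answer: [11, 0, 7, 14]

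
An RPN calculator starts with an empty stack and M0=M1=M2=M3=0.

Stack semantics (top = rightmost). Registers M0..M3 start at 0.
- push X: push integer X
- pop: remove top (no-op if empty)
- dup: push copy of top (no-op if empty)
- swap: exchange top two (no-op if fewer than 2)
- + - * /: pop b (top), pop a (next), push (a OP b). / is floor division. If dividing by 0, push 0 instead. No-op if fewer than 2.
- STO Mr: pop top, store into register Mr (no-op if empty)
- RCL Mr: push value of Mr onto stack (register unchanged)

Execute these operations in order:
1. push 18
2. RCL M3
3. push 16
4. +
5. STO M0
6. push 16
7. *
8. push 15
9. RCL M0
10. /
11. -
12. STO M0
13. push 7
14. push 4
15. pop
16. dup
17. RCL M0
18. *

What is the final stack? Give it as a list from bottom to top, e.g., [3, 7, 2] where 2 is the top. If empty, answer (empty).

After op 1 (push 18): stack=[18] mem=[0,0,0,0]
After op 2 (RCL M3): stack=[18,0] mem=[0,0,0,0]
After op 3 (push 16): stack=[18,0,16] mem=[0,0,0,0]
After op 4 (+): stack=[18,16] mem=[0,0,0,0]
After op 5 (STO M0): stack=[18] mem=[16,0,0,0]
After op 6 (push 16): stack=[18,16] mem=[16,0,0,0]
After op 7 (*): stack=[288] mem=[16,0,0,0]
After op 8 (push 15): stack=[288,15] mem=[16,0,0,0]
After op 9 (RCL M0): stack=[288,15,16] mem=[16,0,0,0]
After op 10 (/): stack=[288,0] mem=[16,0,0,0]
After op 11 (-): stack=[288] mem=[16,0,0,0]
After op 12 (STO M0): stack=[empty] mem=[288,0,0,0]
After op 13 (push 7): stack=[7] mem=[288,0,0,0]
After op 14 (push 4): stack=[7,4] mem=[288,0,0,0]
After op 15 (pop): stack=[7] mem=[288,0,0,0]
After op 16 (dup): stack=[7,7] mem=[288,0,0,0]
After op 17 (RCL M0): stack=[7,7,288] mem=[288,0,0,0]
After op 18 (*): stack=[7,2016] mem=[288,0,0,0]

Answer: [7, 2016]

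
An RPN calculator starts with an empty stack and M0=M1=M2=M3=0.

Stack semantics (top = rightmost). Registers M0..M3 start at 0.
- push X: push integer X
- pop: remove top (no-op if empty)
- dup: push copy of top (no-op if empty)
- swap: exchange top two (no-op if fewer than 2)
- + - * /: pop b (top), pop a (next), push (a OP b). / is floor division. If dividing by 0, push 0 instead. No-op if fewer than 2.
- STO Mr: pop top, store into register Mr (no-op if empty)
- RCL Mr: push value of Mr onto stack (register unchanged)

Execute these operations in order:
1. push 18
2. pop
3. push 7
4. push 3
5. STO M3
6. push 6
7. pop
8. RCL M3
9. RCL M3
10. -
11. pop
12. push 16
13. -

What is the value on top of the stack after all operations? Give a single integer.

Answer: -9

Derivation:
After op 1 (push 18): stack=[18] mem=[0,0,0,0]
After op 2 (pop): stack=[empty] mem=[0,0,0,0]
After op 3 (push 7): stack=[7] mem=[0,0,0,0]
After op 4 (push 3): stack=[7,3] mem=[0,0,0,0]
After op 5 (STO M3): stack=[7] mem=[0,0,0,3]
After op 6 (push 6): stack=[7,6] mem=[0,0,0,3]
After op 7 (pop): stack=[7] mem=[0,0,0,3]
After op 8 (RCL M3): stack=[7,3] mem=[0,0,0,3]
After op 9 (RCL M3): stack=[7,3,3] mem=[0,0,0,3]
After op 10 (-): stack=[7,0] mem=[0,0,0,3]
After op 11 (pop): stack=[7] mem=[0,0,0,3]
After op 12 (push 16): stack=[7,16] mem=[0,0,0,3]
After op 13 (-): stack=[-9] mem=[0,0,0,3]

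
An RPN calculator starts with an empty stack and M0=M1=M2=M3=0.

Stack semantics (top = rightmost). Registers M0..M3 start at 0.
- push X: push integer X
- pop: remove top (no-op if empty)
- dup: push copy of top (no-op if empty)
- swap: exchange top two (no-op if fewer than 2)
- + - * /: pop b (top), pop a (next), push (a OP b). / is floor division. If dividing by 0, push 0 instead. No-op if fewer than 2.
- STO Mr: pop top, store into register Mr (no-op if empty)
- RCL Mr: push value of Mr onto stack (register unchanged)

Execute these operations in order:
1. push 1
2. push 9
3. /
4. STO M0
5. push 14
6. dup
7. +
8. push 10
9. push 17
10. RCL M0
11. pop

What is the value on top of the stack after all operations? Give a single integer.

After op 1 (push 1): stack=[1] mem=[0,0,0,0]
After op 2 (push 9): stack=[1,9] mem=[0,0,0,0]
After op 3 (/): stack=[0] mem=[0,0,0,0]
After op 4 (STO M0): stack=[empty] mem=[0,0,0,0]
After op 5 (push 14): stack=[14] mem=[0,0,0,0]
After op 6 (dup): stack=[14,14] mem=[0,0,0,0]
After op 7 (+): stack=[28] mem=[0,0,0,0]
After op 8 (push 10): stack=[28,10] mem=[0,0,0,0]
After op 9 (push 17): stack=[28,10,17] mem=[0,0,0,0]
After op 10 (RCL M0): stack=[28,10,17,0] mem=[0,0,0,0]
After op 11 (pop): stack=[28,10,17] mem=[0,0,0,0]

Answer: 17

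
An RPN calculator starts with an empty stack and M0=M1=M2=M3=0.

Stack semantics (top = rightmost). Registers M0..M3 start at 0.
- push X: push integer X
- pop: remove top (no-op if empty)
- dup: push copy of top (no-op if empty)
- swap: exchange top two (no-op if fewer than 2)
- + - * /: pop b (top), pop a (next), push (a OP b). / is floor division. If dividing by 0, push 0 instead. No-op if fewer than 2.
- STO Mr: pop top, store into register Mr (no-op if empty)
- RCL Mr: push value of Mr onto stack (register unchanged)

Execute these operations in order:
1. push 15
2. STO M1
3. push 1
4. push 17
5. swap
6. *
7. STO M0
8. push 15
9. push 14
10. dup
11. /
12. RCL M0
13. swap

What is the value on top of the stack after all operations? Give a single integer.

Answer: 1

Derivation:
After op 1 (push 15): stack=[15] mem=[0,0,0,0]
After op 2 (STO M1): stack=[empty] mem=[0,15,0,0]
After op 3 (push 1): stack=[1] mem=[0,15,0,0]
After op 4 (push 17): stack=[1,17] mem=[0,15,0,0]
After op 5 (swap): stack=[17,1] mem=[0,15,0,0]
After op 6 (*): stack=[17] mem=[0,15,0,0]
After op 7 (STO M0): stack=[empty] mem=[17,15,0,0]
After op 8 (push 15): stack=[15] mem=[17,15,0,0]
After op 9 (push 14): stack=[15,14] mem=[17,15,0,0]
After op 10 (dup): stack=[15,14,14] mem=[17,15,0,0]
After op 11 (/): stack=[15,1] mem=[17,15,0,0]
After op 12 (RCL M0): stack=[15,1,17] mem=[17,15,0,0]
After op 13 (swap): stack=[15,17,1] mem=[17,15,0,0]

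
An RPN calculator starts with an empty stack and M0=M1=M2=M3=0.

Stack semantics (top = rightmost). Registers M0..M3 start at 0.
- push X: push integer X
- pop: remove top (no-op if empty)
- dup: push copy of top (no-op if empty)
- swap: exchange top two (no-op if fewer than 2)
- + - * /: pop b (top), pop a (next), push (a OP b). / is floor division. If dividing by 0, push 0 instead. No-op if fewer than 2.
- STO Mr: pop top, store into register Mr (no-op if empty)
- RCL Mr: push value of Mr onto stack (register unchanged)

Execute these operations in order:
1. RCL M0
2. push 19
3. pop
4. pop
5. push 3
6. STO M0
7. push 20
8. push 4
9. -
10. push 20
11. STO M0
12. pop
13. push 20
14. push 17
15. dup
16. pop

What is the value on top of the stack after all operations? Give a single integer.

After op 1 (RCL M0): stack=[0] mem=[0,0,0,0]
After op 2 (push 19): stack=[0,19] mem=[0,0,0,0]
After op 3 (pop): stack=[0] mem=[0,0,0,0]
After op 4 (pop): stack=[empty] mem=[0,0,0,0]
After op 5 (push 3): stack=[3] mem=[0,0,0,0]
After op 6 (STO M0): stack=[empty] mem=[3,0,0,0]
After op 7 (push 20): stack=[20] mem=[3,0,0,0]
After op 8 (push 4): stack=[20,4] mem=[3,0,0,0]
After op 9 (-): stack=[16] mem=[3,0,0,0]
After op 10 (push 20): stack=[16,20] mem=[3,0,0,0]
After op 11 (STO M0): stack=[16] mem=[20,0,0,0]
After op 12 (pop): stack=[empty] mem=[20,0,0,0]
After op 13 (push 20): stack=[20] mem=[20,0,0,0]
After op 14 (push 17): stack=[20,17] mem=[20,0,0,0]
After op 15 (dup): stack=[20,17,17] mem=[20,0,0,0]
After op 16 (pop): stack=[20,17] mem=[20,0,0,0]

Answer: 17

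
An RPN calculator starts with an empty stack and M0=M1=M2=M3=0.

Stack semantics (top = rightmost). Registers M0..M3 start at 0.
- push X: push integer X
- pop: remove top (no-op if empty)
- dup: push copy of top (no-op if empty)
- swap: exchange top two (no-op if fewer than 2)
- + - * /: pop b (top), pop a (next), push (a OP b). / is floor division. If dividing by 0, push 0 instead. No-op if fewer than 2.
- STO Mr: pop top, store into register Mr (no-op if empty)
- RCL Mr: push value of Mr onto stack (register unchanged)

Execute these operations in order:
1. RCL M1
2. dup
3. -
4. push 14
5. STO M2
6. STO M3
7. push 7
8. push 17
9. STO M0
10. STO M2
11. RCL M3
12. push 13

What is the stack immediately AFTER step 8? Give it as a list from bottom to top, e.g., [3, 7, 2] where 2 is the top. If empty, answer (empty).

After op 1 (RCL M1): stack=[0] mem=[0,0,0,0]
After op 2 (dup): stack=[0,0] mem=[0,0,0,0]
After op 3 (-): stack=[0] mem=[0,0,0,0]
After op 4 (push 14): stack=[0,14] mem=[0,0,0,0]
After op 5 (STO M2): stack=[0] mem=[0,0,14,0]
After op 6 (STO M3): stack=[empty] mem=[0,0,14,0]
After op 7 (push 7): stack=[7] mem=[0,0,14,0]
After op 8 (push 17): stack=[7,17] mem=[0,0,14,0]

[7, 17]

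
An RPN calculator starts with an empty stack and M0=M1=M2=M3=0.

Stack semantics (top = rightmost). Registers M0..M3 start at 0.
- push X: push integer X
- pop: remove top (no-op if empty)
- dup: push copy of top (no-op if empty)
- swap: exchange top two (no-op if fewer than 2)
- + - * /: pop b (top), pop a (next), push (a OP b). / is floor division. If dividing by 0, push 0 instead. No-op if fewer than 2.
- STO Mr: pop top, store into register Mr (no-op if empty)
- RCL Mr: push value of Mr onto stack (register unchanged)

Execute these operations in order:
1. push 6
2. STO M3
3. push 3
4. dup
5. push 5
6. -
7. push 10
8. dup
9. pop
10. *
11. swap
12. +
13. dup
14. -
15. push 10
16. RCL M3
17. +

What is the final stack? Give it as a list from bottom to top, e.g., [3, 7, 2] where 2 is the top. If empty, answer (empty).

After op 1 (push 6): stack=[6] mem=[0,0,0,0]
After op 2 (STO M3): stack=[empty] mem=[0,0,0,6]
After op 3 (push 3): stack=[3] mem=[0,0,0,6]
After op 4 (dup): stack=[3,3] mem=[0,0,0,6]
After op 5 (push 5): stack=[3,3,5] mem=[0,0,0,6]
After op 6 (-): stack=[3,-2] mem=[0,0,0,6]
After op 7 (push 10): stack=[3,-2,10] mem=[0,0,0,6]
After op 8 (dup): stack=[3,-2,10,10] mem=[0,0,0,6]
After op 9 (pop): stack=[3,-2,10] mem=[0,0,0,6]
After op 10 (*): stack=[3,-20] mem=[0,0,0,6]
After op 11 (swap): stack=[-20,3] mem=[0,0,0,6]
After op 12 (+): stack=[-17] mem=[0,0,0,6]
After op 13 (dup): stack=[-17,-17] mem=[0,0,0,6]
After op 14 (-): stack=[0] mem=[0,0,0,6]
After op 15 (push 10): stack=[0,10] mem=[0,0,0,6]
After op 16 (RCL M3): stack=[0,10,6] mem=[0,0,0,6]
After op 17 (+): stack=[0,16] mem=[0,0,0,6]

Answer: [0, 16]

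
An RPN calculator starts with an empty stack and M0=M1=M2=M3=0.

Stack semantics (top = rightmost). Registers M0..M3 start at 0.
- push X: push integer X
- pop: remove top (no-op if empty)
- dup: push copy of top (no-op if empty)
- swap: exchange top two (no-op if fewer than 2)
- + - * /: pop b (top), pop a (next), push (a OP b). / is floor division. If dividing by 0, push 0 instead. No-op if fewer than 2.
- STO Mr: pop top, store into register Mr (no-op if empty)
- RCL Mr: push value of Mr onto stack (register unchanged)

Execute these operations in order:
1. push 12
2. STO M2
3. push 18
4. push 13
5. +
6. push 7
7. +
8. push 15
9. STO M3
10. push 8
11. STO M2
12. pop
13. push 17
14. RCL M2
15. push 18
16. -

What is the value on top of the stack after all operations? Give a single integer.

After op 1 (push 12): stack=[12] mem=[0,0,0,0]
After op 2 (STO M2): stack=[empty] mem=[0,0,12,0]
After op 3 (push 18): stack=[18] mem=[0,0,12,0]
After op 4 (push 13): stack=[18,13] mem=[0,0,12,0]
After op 5 (+): stack=[31] mem=[0,0,12,0]
After op 6 (push 7): stack=[31,7] mem=[0,0,12,0]
After op 7 (+): stack=[38] mem=[0,0,12,0]
After op 8 (push 15): stack=[38,15] mem=[0,0,12,0]
After op 9 (STO M3): stack=[38] mem=[0,0,12,15]
After op 10 (push 8): stack=[38,8] mem=[0,0,12,15]
After op 11 (STO M2): stack=[38] mem=[0,0,8,15]
After op 12 (pop): stack=[empty] mem=[0,0,8,15]
After op 13 (push 17): stack=[17] mem=[0,0,8,15]
After op 14 (RCL M2): stack=[17,8] mem=[0,0,8,15]
After op 15 (push 18): stack=[17,8,18] mem=[0,0,8,15]
After op 16 (-): stack=[17,-10] mem=[0,0,8,15]

Answer: -10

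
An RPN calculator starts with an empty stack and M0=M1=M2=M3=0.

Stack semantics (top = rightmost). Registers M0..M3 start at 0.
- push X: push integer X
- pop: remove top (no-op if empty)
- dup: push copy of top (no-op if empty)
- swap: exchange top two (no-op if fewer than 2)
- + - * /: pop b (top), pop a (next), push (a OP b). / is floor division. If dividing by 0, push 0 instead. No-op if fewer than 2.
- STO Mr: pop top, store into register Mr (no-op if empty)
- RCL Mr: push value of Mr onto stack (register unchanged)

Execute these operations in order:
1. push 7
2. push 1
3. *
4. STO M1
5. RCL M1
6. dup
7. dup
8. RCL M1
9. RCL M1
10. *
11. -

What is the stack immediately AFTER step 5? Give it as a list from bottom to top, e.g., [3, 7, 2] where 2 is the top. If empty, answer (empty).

After op 1 (push 7): stack=[7] mem=[0,0,0,0]
After op 2 (push 1): stack=[7,1] mem=[0,0,0,0]
After op 3 (*): stack=[7] mem=[0,0,0,0]
After op 4 (STO M1): stack=[empty] mem=[0,7,0,0]
After op 5 (RCL M1): stack=[7] mem=[0,7,0,0]

[7]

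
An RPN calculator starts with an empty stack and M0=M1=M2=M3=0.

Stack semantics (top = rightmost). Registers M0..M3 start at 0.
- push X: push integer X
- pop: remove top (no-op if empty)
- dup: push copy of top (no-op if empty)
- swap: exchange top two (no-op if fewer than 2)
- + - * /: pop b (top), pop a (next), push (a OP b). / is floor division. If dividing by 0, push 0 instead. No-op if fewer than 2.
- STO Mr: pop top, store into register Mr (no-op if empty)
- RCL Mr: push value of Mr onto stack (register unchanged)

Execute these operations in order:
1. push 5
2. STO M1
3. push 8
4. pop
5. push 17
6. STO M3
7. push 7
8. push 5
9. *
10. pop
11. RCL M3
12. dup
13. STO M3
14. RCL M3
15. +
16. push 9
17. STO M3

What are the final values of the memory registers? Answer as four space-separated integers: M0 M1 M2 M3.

Answer: 0 5 0 9

Derivation:
After op 1 (push 5): stack=[5] mem=[0,0,0,0]
After op 2 (STO M1): stack=[empty] mem=[0,5,0,0]
After op 3 (push 8): stack=[8] mem=[0,5,0,0]
After op 4 (pop): stack=[empty] mem=[0,5,0,0]
After op 5 (push 17): stack=[17] mem=[0,5,0,0]
After op 6 (STO M3): stack=[empty] mem=[0,5,0,17]
After op 7 (push 7): stack=[7] mem=[0,5,0,17]
After op 8 (push 5): stack=[7,5] mem=[0,5,0,17]
After op 9 (*): stack=[35] mem=[0,5,0,17]
After op 10 (pop): stack=[empty] mem=[0,5,0,17]
After op 11 (RCL M3): stack=[17] mem=[0,5,0,17]
After op 12 (dup): stack=[17,17] mem=[0,5,0,17]
After op 13 (STO M3): stack=[17] mem=[0,5,0,17]
After op 14 (RCL M3): stack=[17,17] mem=[0,5,0,17]
After op 15 (+): stack=[34] mem=[0,5,0,17]
After op 16 (push 9): stack=[34,9] mem=[0,5,0,17]
After op 17 (STO M3): stack=[34] mem=[0,5,0,9]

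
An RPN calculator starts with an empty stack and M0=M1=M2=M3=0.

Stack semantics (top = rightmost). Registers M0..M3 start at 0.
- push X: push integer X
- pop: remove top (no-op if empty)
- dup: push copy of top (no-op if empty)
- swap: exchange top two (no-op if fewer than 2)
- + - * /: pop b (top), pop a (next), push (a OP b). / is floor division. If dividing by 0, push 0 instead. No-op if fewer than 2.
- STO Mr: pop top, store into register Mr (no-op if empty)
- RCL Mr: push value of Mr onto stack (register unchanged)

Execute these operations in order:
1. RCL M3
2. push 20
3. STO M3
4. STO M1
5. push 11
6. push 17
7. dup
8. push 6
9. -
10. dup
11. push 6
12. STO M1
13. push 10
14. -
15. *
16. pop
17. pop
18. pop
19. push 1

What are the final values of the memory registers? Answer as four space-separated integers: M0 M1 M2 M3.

After op 1 (RCL M3): stack=[0] mem=[0,0,0,0]
After op 2 (push 20): stack=[0,20] mem=[0,0,0,0]
After op 3 (STO M3): stack=[0] mem=[0,0,0,20]
After op 4 (STO M1): stack=[empty] mem=[0,0,0,20]
After op 5 (push 11): stack=[11] mem=[0,0,0,20]
After op 6 (push 17): stack=[11,17] mem=[0,0,0,20]
After op 7 (dup): stack=[11,17,17] mem=[0,0,0,20]
After op 8 (push 6): stack=[11,17,17,6] mem=[0,0,0,20]
After op 9 (-): stack=[11,17,11] mem=[0,0,0,20]
After op 10 (dup): stack=[11,17,11,11] mem=[0,0,0,20]
After op 11 (push 6): stack=[11,17,11,11,6] mem=[0,0,0,20]
After op 12 (STO M1): stack=[11,17,11,11] mem=[0,6,0,20]
After op 13 (push 10): stack=[11,17,11,11,10] mem=[0,6,0,20]
After op 14 (-): stack=[11,17,11,1] mem=[0,6,0,20]
After op 15 (*): stack=[11,17,11] mem=[0,6,0,20]
After op 16 (pop): stack=[11,17] mem=[0,6,0,20]
After op 17 (pop): stack=[11] mem=[0,6,0,20]
After op 18 (pop): stack=[empty] mem=[0,6,0,20]
After op 19 (push 1): stack=[1] mem=[0,6,0,20]

Answer: 0 6 0 20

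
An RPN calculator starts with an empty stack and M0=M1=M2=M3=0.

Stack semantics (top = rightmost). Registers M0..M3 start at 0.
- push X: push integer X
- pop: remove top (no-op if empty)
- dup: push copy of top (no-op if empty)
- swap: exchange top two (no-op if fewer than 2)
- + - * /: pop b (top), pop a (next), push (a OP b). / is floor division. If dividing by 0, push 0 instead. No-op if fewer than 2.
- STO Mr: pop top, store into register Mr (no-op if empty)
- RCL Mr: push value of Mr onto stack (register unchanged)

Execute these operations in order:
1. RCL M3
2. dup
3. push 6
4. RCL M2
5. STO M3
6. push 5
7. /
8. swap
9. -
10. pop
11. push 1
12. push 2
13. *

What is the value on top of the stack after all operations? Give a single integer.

After op 1 (RCL M3): stack=[0] mem=[0,0,0,0]
After op 2 (dup): stack=[0,0] mem=[0,0,0,0]
After op 3 (push 6): stack=[0,0,6] mem=[0,0,0,0]
After op 4 (RCL M2): stack=[0,0,6,0] mem=[0,0,0,0]
After op 5 (STO M3): stack=[0,0,6] mem=[0,0,0,0]
After op 6 (push 5): stack=[0,0,6,5] mem=[0,0,0,0]
After op 7 (/): stack=[0,0,1] mem=[0,0,0,0]
After op 8 (swap): stack=[0,1,0] mem=[0,0,0,0]
After op 9 (-): stack=[0,1] mem=[0,0,0,0]
After op 10 (pop): stack=[0] mem=[0,0,0,0]
After op 11 (push 1): stack=[0,1] mem=[0,0,0,0]
After op 12 (push 2): stack=[0,1,2] mem=[0,0,0,0]
After op 13 (*): stack=[0,2] mem=[0,0,0,0]

Answer: 2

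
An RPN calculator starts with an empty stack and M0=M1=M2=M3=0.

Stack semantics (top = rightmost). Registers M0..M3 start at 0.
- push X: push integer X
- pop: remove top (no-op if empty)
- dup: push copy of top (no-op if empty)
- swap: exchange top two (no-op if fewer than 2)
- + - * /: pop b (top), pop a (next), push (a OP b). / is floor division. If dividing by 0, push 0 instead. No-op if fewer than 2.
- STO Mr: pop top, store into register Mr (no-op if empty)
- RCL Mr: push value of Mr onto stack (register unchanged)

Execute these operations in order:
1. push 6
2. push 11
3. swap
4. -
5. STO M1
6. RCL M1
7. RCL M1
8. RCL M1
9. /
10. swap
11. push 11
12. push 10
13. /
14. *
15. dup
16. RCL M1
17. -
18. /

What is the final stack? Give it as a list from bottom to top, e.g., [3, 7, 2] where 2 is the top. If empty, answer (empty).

After op 1 (push 6): stack=[6] mem=[0,0,0,0]
After op 2 (push 11): stack=[6,11] mem=[0,0,0,0]
After op 3 (swap): stack=[11,6] mem=[0,0,0,0]
After op 4 (-): stack=[5] mem=[0,0,0,0]
After op 5 (STO M1): stack=[empty] mem=[0,5,0,0]
After op 6 (RCL M1): stack=[5] mem=[0,5,0,0]
After op 7 (RCL M1): stack=[5,5] mem=[0,5,0,0]
After op 8 (RCL M1): stack=[5,5,5] mem=[0,5,0,0]
After op 9 (/): stack=[5,1] mem=[0,5,0,0]
After op 10 (swap): stack=[1,5] mem=[0,5,0,0]
After op 11 (push 11): stack=[1,5,11] mem=[0,5,0,0]
After op 12 (push 10): stack=[1,5,11,10] mem=[0,5,0,0]
After op 13 (/): stack=[1,5,1] mem=[0,5,0,0]
After op 14 (*): stack=[1,5] mem=[0,5,0,0]
After op 15 (dup): stack=[1,5,5] mem=[0,5,0,0]
After op 16 (RCL M1): stack=[1,5,5,5] mem=[0,5,0,0]
After op 17 (-): stack=[1,5,0] mem=[0,5,0,0]
After op 18 (/): stack=[1,0] mem=[0,5,0,0]

Answer: [1, 0]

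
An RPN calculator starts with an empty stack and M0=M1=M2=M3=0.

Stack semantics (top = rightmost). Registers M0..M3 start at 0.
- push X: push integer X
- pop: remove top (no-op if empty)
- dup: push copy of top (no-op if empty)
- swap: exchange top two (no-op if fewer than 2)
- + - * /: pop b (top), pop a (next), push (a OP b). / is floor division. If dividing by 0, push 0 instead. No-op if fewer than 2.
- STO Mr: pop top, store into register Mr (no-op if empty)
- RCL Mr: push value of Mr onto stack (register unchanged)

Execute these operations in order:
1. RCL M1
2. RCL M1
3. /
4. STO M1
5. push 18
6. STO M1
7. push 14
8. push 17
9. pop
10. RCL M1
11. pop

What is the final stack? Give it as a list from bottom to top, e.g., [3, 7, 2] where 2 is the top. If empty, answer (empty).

Answer: [14]

Derivation:
After op 1 (RCL M1): stack=[0] mem=[0,0,0,0]
After op 2 (RCL M1): stack=[0,0] mem=[0,0,0,0]
After op 3 (/): stack=[0] mem=[0,0,0,0]
After op 4 (STO M1): stack=[empty] mem=[0,0,0,0]
After op 5 (push 18): stack=[18] mem=[0,0,0,0]
After op 6 (STO M1): stack=[empty] mem=[0,18,0,0]
After op 7 (push 14): stack=[14] mem=[0,18,0,0]
After op 8 (push 17): stack=[14,17] mem=[0,18,0,0]
After op 9 (pop): stack=[14] mem=[0,18,0,0]
After op 10 (RCL M1): stack=[14,18] mem=[0,18,0,0]
After op 11 (pop): stack=[14] mem=[0,18,0,0]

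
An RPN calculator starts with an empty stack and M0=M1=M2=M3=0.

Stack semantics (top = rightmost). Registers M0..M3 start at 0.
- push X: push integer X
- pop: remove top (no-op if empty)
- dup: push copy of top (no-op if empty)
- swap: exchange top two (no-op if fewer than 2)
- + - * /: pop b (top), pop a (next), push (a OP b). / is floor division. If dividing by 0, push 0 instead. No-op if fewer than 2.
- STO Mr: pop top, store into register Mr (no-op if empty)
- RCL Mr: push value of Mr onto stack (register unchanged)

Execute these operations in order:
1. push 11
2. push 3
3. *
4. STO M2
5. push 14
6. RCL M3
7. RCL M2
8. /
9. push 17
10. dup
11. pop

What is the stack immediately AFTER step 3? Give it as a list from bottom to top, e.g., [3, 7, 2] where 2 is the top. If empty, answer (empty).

After op 1 (push 11): stack=[11] mem=[0,0,0,0]
After op 2 (push 3): stack=[11,3] mem=[0,0,0,0]
After op 3 (*): stack=[33] mem=[0,0,0,0]

[33]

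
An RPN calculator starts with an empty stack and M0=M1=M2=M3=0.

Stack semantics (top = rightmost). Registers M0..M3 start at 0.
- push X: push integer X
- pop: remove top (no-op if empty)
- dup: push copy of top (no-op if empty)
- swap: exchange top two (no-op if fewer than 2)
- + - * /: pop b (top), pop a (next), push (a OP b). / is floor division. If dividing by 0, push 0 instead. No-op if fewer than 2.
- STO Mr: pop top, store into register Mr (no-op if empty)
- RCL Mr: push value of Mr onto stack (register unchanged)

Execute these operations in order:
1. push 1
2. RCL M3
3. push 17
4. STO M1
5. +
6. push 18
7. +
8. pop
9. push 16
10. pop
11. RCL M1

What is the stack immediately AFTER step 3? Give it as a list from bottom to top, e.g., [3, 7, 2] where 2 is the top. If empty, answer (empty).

After op 1 (push 1): stack=[1] mem=[0,0,0,0]
After op 2 (RCL M3): stack=[1,0] mem=[0,0,0,0]
After op 3 (push 17): stack=[1,0,17] mem=[0,0,0,0]

[1, 0, 17]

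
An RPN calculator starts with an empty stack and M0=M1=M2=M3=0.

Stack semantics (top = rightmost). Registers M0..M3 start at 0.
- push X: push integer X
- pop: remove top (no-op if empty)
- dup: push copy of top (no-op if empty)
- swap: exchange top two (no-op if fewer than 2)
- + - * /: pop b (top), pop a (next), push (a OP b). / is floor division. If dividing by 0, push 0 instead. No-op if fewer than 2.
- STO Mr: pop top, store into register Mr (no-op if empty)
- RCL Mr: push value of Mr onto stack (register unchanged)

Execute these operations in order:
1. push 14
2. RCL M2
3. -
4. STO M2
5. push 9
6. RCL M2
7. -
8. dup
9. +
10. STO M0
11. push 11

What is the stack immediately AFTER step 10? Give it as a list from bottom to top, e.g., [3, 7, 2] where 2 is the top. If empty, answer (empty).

After op 1 (push 14): stack=[14] mem=[0,0,0,0]
After op 2 (RCL M2): stack=[14,0] mem=[0,0,0,0]
After op 3 (-): stack=[14] mem=[0,0,0,0]
After op 4 (STO M2): stack=[empty] mem=[0,0,14,0]
After op 5 (push 9): stack=[9] mem=[0,0,14,0]
After op 6 (RCL M2): stack=[9,14] mem=[0,0,14,0]
After op 7 (-): stack=[-5] mem=[0,0,14,0]
After op 8 (dup): stack=[-5,-5] mem=[0,0,14,0]
After op 9 (+): stack=[-10] mem=[0,0,14,0]
After op 10 (STO M0): stack=[empty] mem=[-10,0,14,0]

(empty)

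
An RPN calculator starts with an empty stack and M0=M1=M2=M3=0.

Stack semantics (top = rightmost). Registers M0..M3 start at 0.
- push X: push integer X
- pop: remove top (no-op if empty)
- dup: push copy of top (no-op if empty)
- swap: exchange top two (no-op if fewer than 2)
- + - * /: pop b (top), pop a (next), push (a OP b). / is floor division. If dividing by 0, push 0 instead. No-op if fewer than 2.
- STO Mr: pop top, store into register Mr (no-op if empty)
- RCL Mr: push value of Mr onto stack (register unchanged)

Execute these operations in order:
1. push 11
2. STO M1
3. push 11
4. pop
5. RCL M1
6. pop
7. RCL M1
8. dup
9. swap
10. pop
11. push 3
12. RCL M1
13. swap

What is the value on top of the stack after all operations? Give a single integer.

Answer: 3

Derivation:
After op 1 (push 11): stack=[11] mem=[0,0,0,0]
After op 2 (STO M1): stack=[empty] mem=[0,11,0,0]
After op 3 (push 11): stack=[11] mem=[0,11,0,0]
After op 4 (pop): stack=[empty] mem=[0,11,0,0]
After op 5 (RCL M1): stack=[11] mem=[0,11,0,0]
After op 6 (pop): stack=[empty] mem=[0,11,0,0]
After op 7 (RCL M1): stack=[11] mem=[0,11,0,0]
After op 8 (dup): stack=[11,11] mem=[0,11,0,0]
After op 9 (swap): stack=[11,11] mem=[0,11,0,0]
After op 10 (pop): stack=[11] mem=[0,11,0,0]
After op 11 (push 3): stack=[11,3] mem=[0,11,0,0]
After op 12 (RCL M1): stack=[11,3,11] mem=[0,11,0,0]
After op 13 (swap): stack=[11,11,3] mem=[0,11,0,0]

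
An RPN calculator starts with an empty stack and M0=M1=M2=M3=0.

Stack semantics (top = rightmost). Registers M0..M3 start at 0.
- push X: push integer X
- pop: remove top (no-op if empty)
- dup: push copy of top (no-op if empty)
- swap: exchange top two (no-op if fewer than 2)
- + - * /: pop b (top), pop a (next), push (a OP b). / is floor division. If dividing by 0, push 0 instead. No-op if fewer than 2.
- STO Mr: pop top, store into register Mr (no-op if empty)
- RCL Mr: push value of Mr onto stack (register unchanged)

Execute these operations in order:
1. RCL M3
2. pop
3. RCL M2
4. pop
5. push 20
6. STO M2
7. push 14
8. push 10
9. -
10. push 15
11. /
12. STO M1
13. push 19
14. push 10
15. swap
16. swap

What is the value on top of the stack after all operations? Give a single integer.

Answer: 10

Derivation:
After op 1 (RCL M3): stack=[0] mem=[0,0,0,0]
After op 2 (pop): stack=[empty] mem=[0,0,0,0]
After op 3 (RCL M2): stack=[0] mem=[0,0,0,0]
After op 4 (pop): stack=[empty] mem=[0,0,0,0]
After op 5 (push 20): stack=[20] mem=[0,0,0,0]
After op 6 (STO M2): stack=[empty] mem=[0,0,20,0]
After op 7 (push 14): stack=[14] mem=[0,0,20,0]
After op 8 (push 10): stack=[14,10] mem=[0,0,20,0]
After op 9 (-): stack=[4] mem=[0,0,20,0]
After op 10 (push 15): stack=[4,15] mem=[0,0,20,0]
After op 11 (/): stack=[0] mem=[0,0,20,0]
After op 12 (STO M1): stack=[empty] mem=[0,0,20,0]
After op 13 (push 19): stack=[19] mem=[0,0,20,0]
After op 14 (push 10): stack=[19,10] mem=[0,0,20,0]
After op 15 (swap): stack=[10,19] mem=[0,0,20,0]
After op 16 (swap): stack=[19,10] mem=[0,0,20,0]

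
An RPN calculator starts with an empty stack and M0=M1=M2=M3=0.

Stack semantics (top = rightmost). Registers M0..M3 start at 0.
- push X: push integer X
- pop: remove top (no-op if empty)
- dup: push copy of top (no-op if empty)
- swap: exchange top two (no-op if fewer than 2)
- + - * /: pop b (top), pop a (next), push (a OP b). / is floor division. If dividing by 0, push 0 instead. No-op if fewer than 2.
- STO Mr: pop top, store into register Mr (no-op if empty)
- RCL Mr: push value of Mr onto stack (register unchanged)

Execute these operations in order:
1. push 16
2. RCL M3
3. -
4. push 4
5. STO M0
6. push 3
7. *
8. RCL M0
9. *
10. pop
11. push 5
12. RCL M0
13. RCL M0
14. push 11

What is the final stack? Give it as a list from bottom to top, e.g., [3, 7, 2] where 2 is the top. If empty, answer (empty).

After op 1 (push 16): stack=[16] mem=[0,0,0,0]
After op 2 (RCL M3): stack=[16,0] mem=[0,0,0,0]
After op 3 (-): stack=[16] mem=[0,0,0,0]
After op 4 (push 4): stack=[16,4] mem=[0,0,0,0]
After op 5 (STO M0): stack=[16] mem=[4,0,0,0]
After op 6 (push 3): stack=[16,3] mem=[4,0,0,0]
After op 7 (*): stack=[48] mem=[4,0,0,0]
After op 8 (RCL M0): stack=[48,4] mem=[4,0,0,0]
After op 9 (*): stack=[192] mem=[4,0,0,0]
After op 10 (pop): stack=[empty] mem=[4,0,0,0]
After op 11 (push 5): stack=[5] mem=[4,0,0,0]
After op 12 (RCL M0): stack=[5,4] mem=[4,0,0,0]
After op 13 (RCL M0): stack=[5,4,4] mem=[4,0,0,0]
After op 14 (push 11): stack=[5,4,4,11] mem=[4,0,0,0]

Answer: [5, 4, 4, 11]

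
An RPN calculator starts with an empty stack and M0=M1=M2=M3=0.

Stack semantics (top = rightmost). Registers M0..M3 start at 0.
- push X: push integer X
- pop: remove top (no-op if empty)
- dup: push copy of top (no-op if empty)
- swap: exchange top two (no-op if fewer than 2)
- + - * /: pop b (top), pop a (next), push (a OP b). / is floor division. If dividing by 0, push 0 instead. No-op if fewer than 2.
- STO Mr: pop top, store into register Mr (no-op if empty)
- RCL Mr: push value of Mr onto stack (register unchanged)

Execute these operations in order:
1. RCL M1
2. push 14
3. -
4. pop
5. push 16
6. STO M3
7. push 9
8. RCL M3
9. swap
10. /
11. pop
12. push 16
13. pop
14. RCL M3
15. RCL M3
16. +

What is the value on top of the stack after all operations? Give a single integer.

After op 1 (RCL M1): stack=[0] mem=[0,0,0,0]
After op 2 (push 14): stack=[0,14] mem=[0,0,0,0]
After op 3 (-): stack=[-14] mem=[0,0,0,0]
After op 4 (pop): stack=[empty] mem=[0,0,0,0]
After op 5 (push 16): stack=[16] mem=[0,0,0,0]
After op 6 (STO M3): stack=[empty] mem=[0,0,0,16]
After op 7 (push 9): stack=[9] mem=[0,0,0,16]
After op 8 (RCL M3): stack=[9,16] mem=[0,0,0,16]
After op 9 (swap): stack=[16,9] mem=[0,0,0,16]
After op 10 (/): stack=[1] mem=[0,0,0,16]
After op 11 (pop): stack=[empty] mem=[0,0,0,16]
After op 12 (push 16): stack=[16] mem=[0,0,0,16]
After op 13 (pop): stack=[empty] mem=[0,0,0,16]
After op 14 (RCL M3): stack=[16] mem=[0,0,0,16]
After op 15 (RCL M3): stack=[16,16] mem=[0,0,0,16]
After op 16 (+): stack=[32] mem=[0,0,0,16]

Answer: 32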